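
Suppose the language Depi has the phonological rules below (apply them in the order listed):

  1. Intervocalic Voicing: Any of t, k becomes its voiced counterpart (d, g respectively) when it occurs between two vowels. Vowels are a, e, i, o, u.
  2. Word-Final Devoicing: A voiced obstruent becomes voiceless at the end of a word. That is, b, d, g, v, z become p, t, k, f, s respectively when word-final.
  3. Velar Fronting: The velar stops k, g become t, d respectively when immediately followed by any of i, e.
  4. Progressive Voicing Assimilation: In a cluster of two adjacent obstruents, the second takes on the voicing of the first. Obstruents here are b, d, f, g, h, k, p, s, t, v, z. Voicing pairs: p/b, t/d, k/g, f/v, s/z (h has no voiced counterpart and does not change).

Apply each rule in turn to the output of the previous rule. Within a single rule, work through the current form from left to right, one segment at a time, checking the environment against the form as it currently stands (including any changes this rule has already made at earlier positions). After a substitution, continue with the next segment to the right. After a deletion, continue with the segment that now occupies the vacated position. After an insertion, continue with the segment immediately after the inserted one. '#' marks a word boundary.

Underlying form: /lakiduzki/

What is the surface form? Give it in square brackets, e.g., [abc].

[ladiduzdi]

1 Intervocalic Voicing: [lakiduzki] → [lagiduzki]
2 Word-Final Devoicing: no change — [lagiduzki]
3 Velar Fronting: [lagiduzki] → [ladiduzti]
4 Progressive Voicing Assimilation: [ladiduzti] → [ladiduzdi]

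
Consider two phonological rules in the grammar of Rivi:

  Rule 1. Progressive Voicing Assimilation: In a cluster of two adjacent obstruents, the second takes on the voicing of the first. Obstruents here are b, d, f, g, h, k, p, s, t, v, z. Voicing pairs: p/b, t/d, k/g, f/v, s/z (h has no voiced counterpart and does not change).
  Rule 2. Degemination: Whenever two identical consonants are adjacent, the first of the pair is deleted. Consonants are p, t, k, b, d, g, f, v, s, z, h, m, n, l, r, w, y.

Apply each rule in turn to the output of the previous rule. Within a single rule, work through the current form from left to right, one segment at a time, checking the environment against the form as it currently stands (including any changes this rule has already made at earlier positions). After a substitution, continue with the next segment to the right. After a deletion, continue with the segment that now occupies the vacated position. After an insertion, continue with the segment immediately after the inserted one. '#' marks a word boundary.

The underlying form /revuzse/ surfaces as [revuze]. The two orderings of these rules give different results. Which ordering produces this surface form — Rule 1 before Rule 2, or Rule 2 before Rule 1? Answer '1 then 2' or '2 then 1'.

Order 1 then 2:
  1 Progressive Voicing Assimilation: [revuzse] → [revuzze]
  2 Degemination: [revuzze] → [revuze]
  result: [revuze]
Order 2 then 1:
  2 Degemination: no change — [revuzse]
  1 Progressive Voicing Assimilation: [revuzse] → [revuzze]
  result: [revuzze]

1 then 2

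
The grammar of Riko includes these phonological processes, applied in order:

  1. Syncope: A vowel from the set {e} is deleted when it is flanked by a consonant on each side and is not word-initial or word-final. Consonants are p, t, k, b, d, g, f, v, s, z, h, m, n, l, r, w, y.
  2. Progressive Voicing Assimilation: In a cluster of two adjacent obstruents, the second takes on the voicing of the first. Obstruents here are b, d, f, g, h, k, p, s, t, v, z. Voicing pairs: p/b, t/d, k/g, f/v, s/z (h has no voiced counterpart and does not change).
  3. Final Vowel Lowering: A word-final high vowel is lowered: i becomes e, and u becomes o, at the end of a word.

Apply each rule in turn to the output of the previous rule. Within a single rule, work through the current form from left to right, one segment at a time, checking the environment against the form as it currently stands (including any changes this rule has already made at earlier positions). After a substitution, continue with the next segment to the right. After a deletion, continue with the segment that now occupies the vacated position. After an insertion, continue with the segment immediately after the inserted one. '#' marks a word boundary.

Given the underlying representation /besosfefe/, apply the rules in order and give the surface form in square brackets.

1 Syncope: [besosfefe] → [bsosffe]
2 Progressive Voicing Assimilation: [bsosffe] → [bzosffe]
3 Final Vowel Lowering: no change — [bzosffe]

[bzosffe]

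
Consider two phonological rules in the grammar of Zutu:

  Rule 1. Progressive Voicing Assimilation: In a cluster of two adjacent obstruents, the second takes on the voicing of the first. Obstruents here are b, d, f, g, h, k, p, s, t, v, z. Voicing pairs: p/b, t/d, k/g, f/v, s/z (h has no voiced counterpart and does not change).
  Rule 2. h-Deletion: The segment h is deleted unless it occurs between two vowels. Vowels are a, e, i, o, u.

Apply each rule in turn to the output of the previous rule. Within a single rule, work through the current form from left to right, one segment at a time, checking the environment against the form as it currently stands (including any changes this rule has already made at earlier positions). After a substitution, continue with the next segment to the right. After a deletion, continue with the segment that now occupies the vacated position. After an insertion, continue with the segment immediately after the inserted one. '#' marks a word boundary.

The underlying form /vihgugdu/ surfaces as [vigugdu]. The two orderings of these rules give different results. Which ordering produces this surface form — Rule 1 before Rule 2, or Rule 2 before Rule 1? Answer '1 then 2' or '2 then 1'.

2 then 1

Order 1 then 2:
  1 Progressive Voicing Assimilation: [vihgugdu] → [vihkugdu]
  2 h-Deletion: [vihkugdu] → [vikugdu]
  result: [vikugdu]
Order 2 then 1:
  2 h-Deletion: [vihgugdu] → [vigugdu]
  1 Progressive Voicing Assimilation: no change — [vigugdu]
  result: [vigugdu]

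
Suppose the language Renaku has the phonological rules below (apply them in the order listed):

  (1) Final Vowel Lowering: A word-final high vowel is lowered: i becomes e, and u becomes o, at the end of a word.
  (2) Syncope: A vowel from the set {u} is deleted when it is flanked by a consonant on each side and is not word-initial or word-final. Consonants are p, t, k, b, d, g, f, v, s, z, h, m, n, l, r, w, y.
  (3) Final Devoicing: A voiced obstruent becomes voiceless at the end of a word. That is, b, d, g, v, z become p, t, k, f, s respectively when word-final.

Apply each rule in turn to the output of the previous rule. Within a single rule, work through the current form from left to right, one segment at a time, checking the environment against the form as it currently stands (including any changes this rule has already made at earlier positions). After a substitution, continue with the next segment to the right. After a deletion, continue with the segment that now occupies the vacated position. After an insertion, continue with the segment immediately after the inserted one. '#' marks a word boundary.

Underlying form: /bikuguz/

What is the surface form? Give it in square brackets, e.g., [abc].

(1) Final Vowel Lowering: no change — [bikuguz]
(2) Syncope: [bikuguz] → [bikgz]
(3) Final Devoicing: [bikgz] → [bikgs]

[bikgs]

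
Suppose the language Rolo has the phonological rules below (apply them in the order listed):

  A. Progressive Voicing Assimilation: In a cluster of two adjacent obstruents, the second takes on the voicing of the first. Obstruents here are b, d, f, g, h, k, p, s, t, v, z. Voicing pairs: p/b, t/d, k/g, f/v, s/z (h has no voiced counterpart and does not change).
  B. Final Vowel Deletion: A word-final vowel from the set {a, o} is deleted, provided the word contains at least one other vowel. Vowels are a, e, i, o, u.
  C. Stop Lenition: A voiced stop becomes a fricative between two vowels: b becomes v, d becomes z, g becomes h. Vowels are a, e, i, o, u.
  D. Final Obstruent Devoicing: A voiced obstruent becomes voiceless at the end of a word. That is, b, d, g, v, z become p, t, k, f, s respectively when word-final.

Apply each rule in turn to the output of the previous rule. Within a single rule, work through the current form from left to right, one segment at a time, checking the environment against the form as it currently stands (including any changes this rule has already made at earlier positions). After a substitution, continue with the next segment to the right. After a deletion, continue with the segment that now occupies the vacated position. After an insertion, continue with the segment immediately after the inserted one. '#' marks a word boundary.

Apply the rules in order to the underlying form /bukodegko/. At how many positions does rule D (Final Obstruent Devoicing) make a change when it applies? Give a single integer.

1

A Progressive Voicing Assimilation: [bukodegko] → [bukodeggo]
B Final Vowel Deletion: [bukodeggo] → [bukodegg]
C Stop Lenition: [bukodegg] → [bukozegg]
D Final Obstruent Devoicing: [bukozegg] → [bukozegk]
Rule D changed 1 position(s).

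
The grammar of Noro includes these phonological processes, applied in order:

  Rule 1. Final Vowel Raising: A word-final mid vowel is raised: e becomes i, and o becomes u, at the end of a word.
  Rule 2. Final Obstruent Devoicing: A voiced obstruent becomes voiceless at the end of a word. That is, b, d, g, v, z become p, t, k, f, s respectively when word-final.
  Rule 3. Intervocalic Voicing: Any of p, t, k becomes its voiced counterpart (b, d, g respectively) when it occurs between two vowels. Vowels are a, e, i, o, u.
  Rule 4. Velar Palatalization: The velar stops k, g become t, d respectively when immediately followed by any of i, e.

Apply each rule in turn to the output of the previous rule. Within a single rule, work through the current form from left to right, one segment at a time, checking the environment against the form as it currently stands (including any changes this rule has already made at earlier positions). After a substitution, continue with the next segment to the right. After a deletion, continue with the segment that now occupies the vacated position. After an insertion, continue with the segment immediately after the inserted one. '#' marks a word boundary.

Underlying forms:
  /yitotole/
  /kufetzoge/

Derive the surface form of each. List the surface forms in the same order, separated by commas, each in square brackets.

/yitotole/:
  Rule 1 Final Vowel Raising: [yitotole] → [yitotoli]
  Rule 2 Final Obstruent Devoicing: no change — [yitotoli]
  Rule 3 Intervocalic Voicing: [yitotoli] → [yidodoli]
  Rule 4 Velar Palatalization: no change — [yidodoli]
/kufetzoge/:
  Rule 1 Final Vowel Raising: [kufetzoge] → [kufetzogi]
  Rule 2 Final Obstruent Devoicing: no change — [kufetzogi]
  Rule 3 Intervocalic Voicing: no change — [kufetzogi]
  Rule 4 Velar Palatalization: [kufetzogi] → [kufetzodi]

[yidodoli], [kufetzodi]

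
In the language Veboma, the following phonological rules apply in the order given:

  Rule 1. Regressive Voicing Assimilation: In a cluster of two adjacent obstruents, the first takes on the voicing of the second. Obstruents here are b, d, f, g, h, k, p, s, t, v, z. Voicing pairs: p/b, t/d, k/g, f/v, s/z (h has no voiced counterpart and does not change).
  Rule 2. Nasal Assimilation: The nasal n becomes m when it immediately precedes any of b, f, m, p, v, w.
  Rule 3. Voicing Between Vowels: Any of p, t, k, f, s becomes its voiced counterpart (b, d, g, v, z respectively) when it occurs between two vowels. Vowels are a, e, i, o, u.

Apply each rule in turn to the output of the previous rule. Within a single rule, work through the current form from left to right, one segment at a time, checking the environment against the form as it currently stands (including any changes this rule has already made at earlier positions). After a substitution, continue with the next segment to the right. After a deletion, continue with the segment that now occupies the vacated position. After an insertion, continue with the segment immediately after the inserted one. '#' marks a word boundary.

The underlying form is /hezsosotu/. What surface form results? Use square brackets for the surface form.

Rule 1 Regressive Voicing Assimilation: [hezsosotu] → [hessosotu]
Rule 2 Nasal Assimilation: no change — [hessosotu]
Rule 3 Voicing Between Vowels: [hessosotu] → [hessozodu]

[hessozodu]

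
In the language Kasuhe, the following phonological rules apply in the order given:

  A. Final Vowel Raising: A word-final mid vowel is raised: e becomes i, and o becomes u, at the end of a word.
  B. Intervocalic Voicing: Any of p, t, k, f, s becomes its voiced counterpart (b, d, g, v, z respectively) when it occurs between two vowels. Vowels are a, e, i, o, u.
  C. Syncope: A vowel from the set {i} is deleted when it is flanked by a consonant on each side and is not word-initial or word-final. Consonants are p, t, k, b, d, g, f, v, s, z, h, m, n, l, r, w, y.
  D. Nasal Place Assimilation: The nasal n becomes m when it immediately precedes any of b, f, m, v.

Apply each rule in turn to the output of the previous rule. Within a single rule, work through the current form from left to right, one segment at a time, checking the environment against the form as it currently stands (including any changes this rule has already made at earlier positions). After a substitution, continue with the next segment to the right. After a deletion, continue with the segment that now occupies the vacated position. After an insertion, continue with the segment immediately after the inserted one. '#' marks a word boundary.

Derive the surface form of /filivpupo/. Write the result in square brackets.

A Final Vowel Raising: [filivpupo] → [filivpupu]
B Intervocalic Voicing: [filivpupu] → [filivpubu]
C Syncope: [filivpubu] → [flvpubu]
D Nasal Place Assimilation: no change — [flvpubu]

[flvpubu]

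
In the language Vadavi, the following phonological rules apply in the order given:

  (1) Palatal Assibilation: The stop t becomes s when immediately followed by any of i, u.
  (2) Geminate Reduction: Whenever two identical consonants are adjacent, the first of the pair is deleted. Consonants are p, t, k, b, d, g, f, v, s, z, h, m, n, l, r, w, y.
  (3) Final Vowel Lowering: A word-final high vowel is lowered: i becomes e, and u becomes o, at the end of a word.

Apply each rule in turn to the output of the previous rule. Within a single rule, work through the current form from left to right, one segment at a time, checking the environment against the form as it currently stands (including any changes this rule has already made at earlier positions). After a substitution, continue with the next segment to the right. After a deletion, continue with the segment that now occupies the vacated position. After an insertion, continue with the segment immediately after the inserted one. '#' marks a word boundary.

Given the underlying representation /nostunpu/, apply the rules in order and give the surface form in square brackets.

[nosunpo]

(1) Palatal Assibilation: [nostunpu] → [nossunpu]
(2) Geminate Reduction: [nossunpu] → [nosunpu]
(3) Final Vowel Lowering: [nosunpu] → [nosunpo]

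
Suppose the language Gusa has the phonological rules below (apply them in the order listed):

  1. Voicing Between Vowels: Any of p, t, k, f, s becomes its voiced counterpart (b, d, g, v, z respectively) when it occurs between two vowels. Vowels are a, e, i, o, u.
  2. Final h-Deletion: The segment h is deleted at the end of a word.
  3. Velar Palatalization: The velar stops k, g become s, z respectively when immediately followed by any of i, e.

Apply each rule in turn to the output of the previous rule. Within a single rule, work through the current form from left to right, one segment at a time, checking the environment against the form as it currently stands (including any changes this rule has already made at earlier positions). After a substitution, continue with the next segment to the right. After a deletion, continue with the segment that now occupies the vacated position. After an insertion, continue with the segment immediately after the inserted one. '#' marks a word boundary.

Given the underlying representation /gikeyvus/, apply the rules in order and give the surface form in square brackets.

1 Voicing Between Vowels: [gikeyvus] → [gigeyvus]
2 Final h-Deletion: no change — [gigeyvus]
3 Velar Palatalization: [gigeyvus] → [zizeyvus]

[zizeyvus]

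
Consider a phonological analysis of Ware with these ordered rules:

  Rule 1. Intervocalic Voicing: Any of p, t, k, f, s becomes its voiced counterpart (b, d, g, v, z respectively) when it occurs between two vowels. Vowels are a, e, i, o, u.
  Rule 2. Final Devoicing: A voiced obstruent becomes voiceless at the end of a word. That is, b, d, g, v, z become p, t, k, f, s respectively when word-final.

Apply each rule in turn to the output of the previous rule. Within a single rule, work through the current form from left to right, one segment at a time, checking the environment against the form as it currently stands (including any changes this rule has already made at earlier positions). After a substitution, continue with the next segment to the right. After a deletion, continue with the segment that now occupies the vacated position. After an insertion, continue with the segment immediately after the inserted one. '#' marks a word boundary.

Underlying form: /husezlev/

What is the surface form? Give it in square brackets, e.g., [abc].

Rule 1 Intervocalic Voicing: [husezlev] → [huzezlev]
Rule 2 Final Devoicing: [huzezlev] → [huzezlef]

[huzezlef]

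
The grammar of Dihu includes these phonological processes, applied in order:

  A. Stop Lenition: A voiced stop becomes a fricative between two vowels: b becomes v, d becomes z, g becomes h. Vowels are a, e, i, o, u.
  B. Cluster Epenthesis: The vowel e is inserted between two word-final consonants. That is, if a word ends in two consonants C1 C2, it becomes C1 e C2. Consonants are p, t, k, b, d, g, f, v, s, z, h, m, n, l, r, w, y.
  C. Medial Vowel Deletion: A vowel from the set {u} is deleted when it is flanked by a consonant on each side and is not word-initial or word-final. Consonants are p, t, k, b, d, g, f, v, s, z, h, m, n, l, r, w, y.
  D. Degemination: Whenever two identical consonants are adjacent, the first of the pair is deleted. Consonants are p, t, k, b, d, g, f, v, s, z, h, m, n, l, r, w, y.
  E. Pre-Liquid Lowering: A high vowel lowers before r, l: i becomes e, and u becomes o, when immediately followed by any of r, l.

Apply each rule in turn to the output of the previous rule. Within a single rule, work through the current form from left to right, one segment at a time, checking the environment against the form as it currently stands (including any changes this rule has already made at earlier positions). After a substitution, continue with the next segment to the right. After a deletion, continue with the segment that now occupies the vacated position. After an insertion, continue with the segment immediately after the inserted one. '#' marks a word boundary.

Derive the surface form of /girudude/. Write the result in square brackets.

A Stop Lenition: [girudude] → [giruzuze]
B Cluster Epenthesis: no change — [giruzuze]
C Medial Vowel Deletion: [giruzuze] → [girzze]
D Degemination: [girzze] → [girze]
E Pre-Liquid Lowering: [girze] → [gerze]

[gerze]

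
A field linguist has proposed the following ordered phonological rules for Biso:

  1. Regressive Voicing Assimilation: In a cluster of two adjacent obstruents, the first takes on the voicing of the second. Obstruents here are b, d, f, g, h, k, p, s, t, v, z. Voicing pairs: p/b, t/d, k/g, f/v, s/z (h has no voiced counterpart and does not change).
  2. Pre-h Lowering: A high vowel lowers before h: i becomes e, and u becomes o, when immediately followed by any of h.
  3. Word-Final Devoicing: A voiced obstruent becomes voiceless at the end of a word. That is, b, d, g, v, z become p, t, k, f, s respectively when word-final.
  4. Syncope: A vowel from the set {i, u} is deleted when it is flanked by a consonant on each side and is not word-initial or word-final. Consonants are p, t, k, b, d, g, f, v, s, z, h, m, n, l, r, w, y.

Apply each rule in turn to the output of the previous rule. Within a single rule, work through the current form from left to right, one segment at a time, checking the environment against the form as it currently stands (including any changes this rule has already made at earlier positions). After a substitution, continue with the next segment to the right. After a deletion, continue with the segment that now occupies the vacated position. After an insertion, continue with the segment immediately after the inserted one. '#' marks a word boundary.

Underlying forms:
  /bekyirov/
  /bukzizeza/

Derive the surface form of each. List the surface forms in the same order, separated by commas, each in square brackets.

[bekyrof], [bgzzeza]

/bekyirov/:
  1 Regressive Voicing Assimilation: no change — [bekyirov]
  2 Pre-h Lowering: no change — [bekyirov]
  3 Word-Final Devoicing: [bekyirov] → [bekyirof]
  4 Syncope: [bekyirof] → [bekyrof]
/bukzizeza/:
  1 Regressive Voicing Assimilation: [bukzizeza] → [bugzizeza]
  2 Pre-h Lowering: no change — [bugzizeza]
  3 Word-Final Devoicing: no change — [bugzizeza]
  4 Syncope: [bugzizeza] → [bgzzeza]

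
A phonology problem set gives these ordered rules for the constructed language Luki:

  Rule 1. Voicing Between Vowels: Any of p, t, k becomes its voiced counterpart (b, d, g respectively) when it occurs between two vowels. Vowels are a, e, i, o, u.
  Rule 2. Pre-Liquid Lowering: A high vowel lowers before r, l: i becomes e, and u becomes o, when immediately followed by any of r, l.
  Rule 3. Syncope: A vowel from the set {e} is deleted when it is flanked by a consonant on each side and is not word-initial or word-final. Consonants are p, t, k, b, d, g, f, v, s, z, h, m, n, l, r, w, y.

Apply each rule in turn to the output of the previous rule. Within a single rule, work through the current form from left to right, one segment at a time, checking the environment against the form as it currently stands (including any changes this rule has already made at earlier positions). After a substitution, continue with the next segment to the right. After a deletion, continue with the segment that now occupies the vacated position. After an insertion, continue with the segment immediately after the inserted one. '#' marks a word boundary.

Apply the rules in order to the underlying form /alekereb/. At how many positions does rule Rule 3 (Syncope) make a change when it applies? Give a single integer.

3

Rule 1 Voicing Between Vowels: [alekereb] → [alegereb]
Rule 2 Pre-Liquid Lowering: no change — [alegereb]
Rule 3 Syncope: [alegereb] → [algrb]
Rule Rule 3 changed 3 position(s).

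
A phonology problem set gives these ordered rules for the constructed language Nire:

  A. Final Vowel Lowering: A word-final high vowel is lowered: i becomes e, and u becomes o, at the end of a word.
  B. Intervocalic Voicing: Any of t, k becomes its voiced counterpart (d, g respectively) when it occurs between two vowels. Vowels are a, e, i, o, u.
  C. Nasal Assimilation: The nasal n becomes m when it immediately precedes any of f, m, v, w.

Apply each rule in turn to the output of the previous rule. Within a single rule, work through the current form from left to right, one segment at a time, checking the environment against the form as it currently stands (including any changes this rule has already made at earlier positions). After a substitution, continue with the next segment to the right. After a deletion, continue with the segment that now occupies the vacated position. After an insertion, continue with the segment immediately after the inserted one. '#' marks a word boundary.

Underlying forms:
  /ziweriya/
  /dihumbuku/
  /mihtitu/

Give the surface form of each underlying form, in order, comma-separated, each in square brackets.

/ziweriya/:
  A Final Vowel Lowering: no change — [ziweriya]
  B Intervocalic Voicing: no change — [ziweriya]
  C Nasal Assimilation: no change — [ziweriya]
/dihumbuku/:
  A Final Vowel Lowering: [dihumbuku] → [dihumbuko]
  B Intervocalic Voicing: [dihumbuko] → [dihumbugo]
  C Nasal Assimilation: no change — [dihumbugo]
/mihtitu/:
  A Final Vowel Lowering: [mihtitu] → [mihtito]
  B Intervocalic Voicing: [mihtito] → [mihtido]
  C Nasal Assimilation: no change — [mihtido]

[ziweriya], [dihumbugo], [mihtido]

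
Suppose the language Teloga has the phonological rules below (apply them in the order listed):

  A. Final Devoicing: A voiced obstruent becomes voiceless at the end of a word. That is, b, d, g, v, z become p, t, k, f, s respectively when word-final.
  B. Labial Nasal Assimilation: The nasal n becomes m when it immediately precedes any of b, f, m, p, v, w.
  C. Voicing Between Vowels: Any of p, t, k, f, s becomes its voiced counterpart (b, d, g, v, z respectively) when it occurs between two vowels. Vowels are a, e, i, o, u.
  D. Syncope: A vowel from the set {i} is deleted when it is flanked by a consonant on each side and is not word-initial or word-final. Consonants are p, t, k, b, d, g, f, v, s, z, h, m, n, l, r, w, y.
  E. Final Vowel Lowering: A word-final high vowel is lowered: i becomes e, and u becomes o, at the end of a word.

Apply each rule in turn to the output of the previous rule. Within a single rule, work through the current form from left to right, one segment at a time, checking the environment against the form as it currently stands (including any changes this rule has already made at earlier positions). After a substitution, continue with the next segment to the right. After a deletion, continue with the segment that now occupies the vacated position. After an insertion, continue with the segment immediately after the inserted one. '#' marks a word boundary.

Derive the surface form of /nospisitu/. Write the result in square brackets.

[nospzdo]

A Final Devoicing: no change — [nospisitu]
B Labial Nasal Assimilation: no change — [nospisitu]
C Voicing Between Vowels: [nospisitu] → [nospizidu]
D Syncope: [nospizidu] → [nospzdu]
E Final Vowel Lowering: [nospzdu] → [nospzdo]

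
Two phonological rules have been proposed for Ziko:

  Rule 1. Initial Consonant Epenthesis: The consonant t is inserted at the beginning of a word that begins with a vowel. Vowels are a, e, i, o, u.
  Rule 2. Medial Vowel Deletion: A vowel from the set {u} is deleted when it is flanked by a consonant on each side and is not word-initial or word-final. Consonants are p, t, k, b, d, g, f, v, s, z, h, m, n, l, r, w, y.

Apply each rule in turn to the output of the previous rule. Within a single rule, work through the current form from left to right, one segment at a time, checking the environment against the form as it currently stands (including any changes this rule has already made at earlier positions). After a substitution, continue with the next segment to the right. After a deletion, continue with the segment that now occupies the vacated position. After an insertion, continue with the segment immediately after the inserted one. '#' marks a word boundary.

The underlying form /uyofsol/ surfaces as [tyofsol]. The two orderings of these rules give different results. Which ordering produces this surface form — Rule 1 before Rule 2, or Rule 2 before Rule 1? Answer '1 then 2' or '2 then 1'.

Order 1 then 2:
  1 Initial Consonant Epenthesis: [uyofsol] → [tuyofsol]
  2 Medial Vowel Deletion: [tuyofsol] → [tyofsol]
  result: [tyofsol]
Order 2 then 1:
  2 Medial Vowel Deletion: no change — [uyofsol]
  1 Initial Consonant Epenthesis: [uyofsol] → [tuyofsol]
  result: [tuyofsol]

1 then 2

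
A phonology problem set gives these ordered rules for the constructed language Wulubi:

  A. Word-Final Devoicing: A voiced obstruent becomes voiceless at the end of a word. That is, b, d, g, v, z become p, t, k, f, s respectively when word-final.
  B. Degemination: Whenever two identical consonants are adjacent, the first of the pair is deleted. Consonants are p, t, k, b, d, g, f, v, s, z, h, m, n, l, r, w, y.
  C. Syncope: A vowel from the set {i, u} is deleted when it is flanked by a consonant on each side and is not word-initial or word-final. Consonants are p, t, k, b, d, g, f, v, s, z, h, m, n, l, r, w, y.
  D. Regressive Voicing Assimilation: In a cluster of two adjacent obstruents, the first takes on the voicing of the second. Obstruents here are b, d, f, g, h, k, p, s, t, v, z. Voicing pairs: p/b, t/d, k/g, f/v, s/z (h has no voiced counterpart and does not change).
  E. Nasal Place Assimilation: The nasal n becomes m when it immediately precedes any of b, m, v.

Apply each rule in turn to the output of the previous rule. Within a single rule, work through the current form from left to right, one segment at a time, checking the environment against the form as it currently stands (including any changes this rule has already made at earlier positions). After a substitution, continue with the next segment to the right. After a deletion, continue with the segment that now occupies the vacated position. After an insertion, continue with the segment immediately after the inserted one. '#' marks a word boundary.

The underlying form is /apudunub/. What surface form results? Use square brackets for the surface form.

A Word-Final Devoicing: [apudunub] → [apudunup]
B Degemination: no change — [apudunup]
C Syncope: [apudunup] → [apdnp]
D Regressive Voicing Assimilation: [apdnp] → [abdnp]
E Nasal Place Assimilation: no change — [abdnp]

[abdnp]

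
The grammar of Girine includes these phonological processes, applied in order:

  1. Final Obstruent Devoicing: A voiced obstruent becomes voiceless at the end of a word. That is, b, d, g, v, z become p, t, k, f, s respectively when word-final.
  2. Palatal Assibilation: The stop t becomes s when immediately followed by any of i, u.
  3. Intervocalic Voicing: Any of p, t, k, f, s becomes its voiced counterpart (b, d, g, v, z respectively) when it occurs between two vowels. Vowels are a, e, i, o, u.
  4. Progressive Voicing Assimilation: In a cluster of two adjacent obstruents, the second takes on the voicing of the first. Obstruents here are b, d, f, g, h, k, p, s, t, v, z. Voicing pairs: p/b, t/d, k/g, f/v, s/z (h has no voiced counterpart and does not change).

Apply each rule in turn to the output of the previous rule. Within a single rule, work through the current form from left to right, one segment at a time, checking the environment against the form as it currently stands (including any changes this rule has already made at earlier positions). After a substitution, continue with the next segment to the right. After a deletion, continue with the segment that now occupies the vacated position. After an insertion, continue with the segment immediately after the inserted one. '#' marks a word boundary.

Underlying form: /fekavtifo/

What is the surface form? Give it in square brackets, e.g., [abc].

[fegavzivo]

1 Final Obstruent Devoicing: no change — [fekavtifo]
2 Palatal Assibilation: [fekavtifo] → [fekavsifo]
3 Intervocalic Voicing: [fekavsifo] → [fegavsivo]
4 Progressive Voicing Assimilation: [fegavsivo] → [fegavzivo]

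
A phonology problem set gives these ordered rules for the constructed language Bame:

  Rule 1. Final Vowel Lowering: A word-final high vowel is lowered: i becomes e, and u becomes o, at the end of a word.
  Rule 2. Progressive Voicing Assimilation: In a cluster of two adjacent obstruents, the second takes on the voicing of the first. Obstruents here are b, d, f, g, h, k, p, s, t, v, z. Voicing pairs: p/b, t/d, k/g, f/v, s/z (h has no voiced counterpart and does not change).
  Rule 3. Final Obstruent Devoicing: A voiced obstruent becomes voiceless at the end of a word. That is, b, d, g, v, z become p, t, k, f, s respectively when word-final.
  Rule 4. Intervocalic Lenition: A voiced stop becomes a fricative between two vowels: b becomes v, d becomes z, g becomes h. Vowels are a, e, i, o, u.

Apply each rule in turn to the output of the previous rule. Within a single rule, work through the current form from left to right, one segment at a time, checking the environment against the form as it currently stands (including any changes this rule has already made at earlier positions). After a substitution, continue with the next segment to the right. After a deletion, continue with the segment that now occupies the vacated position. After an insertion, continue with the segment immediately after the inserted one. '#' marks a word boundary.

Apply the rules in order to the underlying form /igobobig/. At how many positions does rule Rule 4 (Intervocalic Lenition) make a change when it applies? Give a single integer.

Rule 1 Final Vowel Lowering: no change — [igobobig]
Rule 2 Progressive Voicing Assimilation: no change — [igobobig]
Rule 3 Final Obstruent Devoicing: [igobobig] → [igobobik]
Rule 4 Intervocalic Lenition: [igobobik] → [ihovovik]
Rule Rule 4 changed 3 position(s).

3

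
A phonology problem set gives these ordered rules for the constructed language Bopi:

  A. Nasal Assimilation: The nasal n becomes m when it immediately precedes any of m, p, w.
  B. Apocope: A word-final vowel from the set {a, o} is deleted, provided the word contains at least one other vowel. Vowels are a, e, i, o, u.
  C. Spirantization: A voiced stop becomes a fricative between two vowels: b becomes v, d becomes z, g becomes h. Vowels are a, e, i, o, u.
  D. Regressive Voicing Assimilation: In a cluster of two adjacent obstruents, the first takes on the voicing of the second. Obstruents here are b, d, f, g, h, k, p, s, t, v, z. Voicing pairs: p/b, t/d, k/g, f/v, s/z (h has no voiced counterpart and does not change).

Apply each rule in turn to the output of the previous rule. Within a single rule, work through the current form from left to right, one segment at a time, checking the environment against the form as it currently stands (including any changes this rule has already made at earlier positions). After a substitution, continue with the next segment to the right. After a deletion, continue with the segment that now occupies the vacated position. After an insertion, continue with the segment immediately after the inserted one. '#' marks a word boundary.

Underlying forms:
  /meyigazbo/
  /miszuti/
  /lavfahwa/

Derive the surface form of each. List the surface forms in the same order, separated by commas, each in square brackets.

[meyihazb], [mizzuti], [laffahw]

/meyigazbo/:
  A Nasal Assimilation: no change — [meyigazbo]
  B Apocope: [meyigazbo] → [meyigazb]
  C Spirantization: [meyigazb] → [meyihazb]
  D Regressive Voicing Assimilation: no change — [meyihazb]
/miszuti/:
  A Nasal Assimilation: no change — [miszuti]
  B Apocope: no change — [miszuti]
  C Spirantization: no change — [miszuti]
  D Regressive Voicing Assimilation: [miszuti] → [mizzuti]
/lavfahwa/:
  A Nasal Assimilation: no change — [lavfahwa]
  B Apocope: [lavfahwa] → [lavfahw]
  C Spirantization: no change — [lavfahw]
  D Regressive Voicing Assimilation: [lavfahw] → [laffahw]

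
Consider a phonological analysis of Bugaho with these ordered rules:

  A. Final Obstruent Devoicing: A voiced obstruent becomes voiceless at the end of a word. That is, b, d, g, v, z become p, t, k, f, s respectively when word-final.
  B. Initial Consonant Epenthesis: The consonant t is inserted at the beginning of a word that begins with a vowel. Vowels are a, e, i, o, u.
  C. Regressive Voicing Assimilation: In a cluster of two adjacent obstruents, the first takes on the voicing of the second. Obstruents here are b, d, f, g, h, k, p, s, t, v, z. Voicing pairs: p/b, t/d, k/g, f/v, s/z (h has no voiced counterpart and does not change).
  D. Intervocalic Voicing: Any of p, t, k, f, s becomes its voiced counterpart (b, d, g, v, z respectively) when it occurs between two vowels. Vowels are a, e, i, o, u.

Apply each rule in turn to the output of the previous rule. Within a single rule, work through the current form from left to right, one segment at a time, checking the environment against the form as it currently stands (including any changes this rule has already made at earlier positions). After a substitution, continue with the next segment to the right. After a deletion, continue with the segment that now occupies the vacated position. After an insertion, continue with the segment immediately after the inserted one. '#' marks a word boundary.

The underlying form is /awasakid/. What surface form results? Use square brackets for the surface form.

[tawazagit]

A Final Obstruent Devoicing: [awasakid] → [awasakit]
B Initial Consonant Epenthesis: [awasakit] → [tawasakit]
C Regressive Voicing Assimilation: no change — [tawasakit]
D Intervocalic Voicing: [tawasakit] → [tawazagit]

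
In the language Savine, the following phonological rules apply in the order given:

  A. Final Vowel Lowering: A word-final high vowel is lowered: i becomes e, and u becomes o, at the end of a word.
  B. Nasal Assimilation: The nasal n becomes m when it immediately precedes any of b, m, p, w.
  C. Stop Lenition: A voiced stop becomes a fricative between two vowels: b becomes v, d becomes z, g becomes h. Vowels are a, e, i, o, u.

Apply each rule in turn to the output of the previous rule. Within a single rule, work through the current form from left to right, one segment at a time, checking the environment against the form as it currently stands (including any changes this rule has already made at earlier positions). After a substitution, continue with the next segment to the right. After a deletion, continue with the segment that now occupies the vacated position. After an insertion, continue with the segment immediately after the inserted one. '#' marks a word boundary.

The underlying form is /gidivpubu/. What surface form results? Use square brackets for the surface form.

[gizivpuvo]

A Final Vowel Lowering: [gidivpubu] → [gidivpubo]
B Nasal Assimilation: no change — [gidivpubo]
C Stop Lenition: [gidivpubo] → [gizivpuvo]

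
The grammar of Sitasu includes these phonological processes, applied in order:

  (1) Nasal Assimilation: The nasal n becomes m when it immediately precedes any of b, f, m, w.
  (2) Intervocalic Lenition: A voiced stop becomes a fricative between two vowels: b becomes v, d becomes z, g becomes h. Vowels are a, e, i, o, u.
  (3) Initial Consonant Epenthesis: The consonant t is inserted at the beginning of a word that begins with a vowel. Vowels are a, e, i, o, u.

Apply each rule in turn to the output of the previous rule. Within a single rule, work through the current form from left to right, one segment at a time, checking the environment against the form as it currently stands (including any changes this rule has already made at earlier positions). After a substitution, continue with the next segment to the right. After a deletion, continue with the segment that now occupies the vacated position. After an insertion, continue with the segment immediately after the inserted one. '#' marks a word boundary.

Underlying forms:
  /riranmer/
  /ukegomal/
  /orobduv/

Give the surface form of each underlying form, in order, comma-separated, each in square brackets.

[rirammer], [tukehomal], [torobduv]

/riranmer/:
  (1) Nasal Assimilation: [riranmer] → [rirammer]
  (2) Intervocalic Lenition: no change — [rirammer]
  (3) Initial Consonant Epenthesis: no change — [rirammer]
/ukegomal/:
  (1) Nasal Assimilation: no change — [ukegomal]
  (2) Intervocalic Lenition: [ukegomal] → [ukehomal]
  (3) Initial Consonant Epenthesis: [ukehomal] → [tukehomal]
/orobduv/:
  (1) Nasal Assimilation: no change — [orobduv]
  (2) Intervocalic Lenition: no change — [orobduv]
  (3) Initial Consonant Epenthesis: [orobduv] → [torobduv]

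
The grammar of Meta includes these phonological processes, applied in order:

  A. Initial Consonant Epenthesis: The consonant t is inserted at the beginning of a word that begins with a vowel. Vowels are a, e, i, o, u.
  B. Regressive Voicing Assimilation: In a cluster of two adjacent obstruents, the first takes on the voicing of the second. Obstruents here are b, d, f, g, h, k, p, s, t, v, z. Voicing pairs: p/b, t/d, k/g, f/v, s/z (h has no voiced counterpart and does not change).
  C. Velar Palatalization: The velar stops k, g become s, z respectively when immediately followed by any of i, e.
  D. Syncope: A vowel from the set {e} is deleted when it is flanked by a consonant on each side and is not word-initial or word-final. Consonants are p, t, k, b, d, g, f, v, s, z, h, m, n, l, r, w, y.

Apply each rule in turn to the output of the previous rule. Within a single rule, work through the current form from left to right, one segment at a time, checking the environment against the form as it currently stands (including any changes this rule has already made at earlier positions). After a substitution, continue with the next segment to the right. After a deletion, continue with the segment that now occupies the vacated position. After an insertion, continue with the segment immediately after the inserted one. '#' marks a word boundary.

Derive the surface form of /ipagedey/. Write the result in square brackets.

[tipazdy]

A Initial Consonant Epenthesis: [ipagedey] → [tipagedey]
B Regressive Voicing Assimilation: no change — [tipagedey]
C Velar Palatalization: [tipagedey] → [tipazedey]
D Syncope: [tipazedey] → [tipazdy]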